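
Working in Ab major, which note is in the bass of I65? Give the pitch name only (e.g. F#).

I in Ab major has root Ab; the chord is Ab-C-Eb-G.
The figure 65 means first inversion — the third is in the bass.

C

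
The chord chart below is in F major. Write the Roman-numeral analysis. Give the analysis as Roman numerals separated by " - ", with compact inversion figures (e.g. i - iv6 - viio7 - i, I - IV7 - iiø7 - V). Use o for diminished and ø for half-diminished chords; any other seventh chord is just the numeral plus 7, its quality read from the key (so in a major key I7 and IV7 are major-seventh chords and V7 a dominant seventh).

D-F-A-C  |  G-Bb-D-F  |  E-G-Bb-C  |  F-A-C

vi7 - ii7 - V65 - I

D-F-A-C: minor seventh chord on D = scale degree 6 → vi7.
G-Bb-D-F: root G is the supertonic; minor seventh chord there is ii7.
E-G-Bb-C: root C is the dominant; dominant seventh chord there is V65.
F-A-C: major triad on F = scale degree 1 → I.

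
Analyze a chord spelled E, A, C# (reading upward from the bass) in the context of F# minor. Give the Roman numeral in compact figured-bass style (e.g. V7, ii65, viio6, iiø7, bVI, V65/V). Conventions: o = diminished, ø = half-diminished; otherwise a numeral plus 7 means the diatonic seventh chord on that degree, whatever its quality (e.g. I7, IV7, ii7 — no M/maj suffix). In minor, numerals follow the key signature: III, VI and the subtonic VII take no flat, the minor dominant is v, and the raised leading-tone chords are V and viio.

Stacked in thirds the chord is A-C#-E: a major triad on A.
In F# minor, A is the mediant; the diatonic major triad there is III.
With E in the bass the chord is in second inversion, so the figured bass is 64.

III64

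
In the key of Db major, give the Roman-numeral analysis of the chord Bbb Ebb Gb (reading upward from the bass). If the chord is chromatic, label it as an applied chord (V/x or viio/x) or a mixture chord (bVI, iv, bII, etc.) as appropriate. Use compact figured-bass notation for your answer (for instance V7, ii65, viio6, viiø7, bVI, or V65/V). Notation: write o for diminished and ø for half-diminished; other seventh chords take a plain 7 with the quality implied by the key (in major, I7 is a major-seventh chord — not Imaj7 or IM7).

Stacked in thirds the chord is Ebb-Gb-Bbb: a major triad on Ebb.
Ebb is the lowered second degree of Db major (diatonic 2 would be Eb). This is the Neapolitan chord — a major triad on the lowered second degree.
With Bbb in the bass the chord is in second inversion, so the figured bass is 64.

bII64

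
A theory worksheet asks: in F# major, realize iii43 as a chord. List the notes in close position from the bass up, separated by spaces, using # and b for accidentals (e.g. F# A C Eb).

E# G# A# C#

In F# major, scale degree 3 is A#, and the diatonic chord built there is a minor seventh chord.
That chord is spelled A#-C#-E#-G#.
With the 43 figure the chord is in second inversion; from the bass E# upward in close position it reads E#-G#-A#-C#.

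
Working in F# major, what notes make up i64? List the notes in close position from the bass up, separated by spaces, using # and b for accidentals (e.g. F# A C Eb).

C# F# A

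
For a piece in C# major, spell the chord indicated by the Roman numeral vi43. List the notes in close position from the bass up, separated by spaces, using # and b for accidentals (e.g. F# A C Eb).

E# G# A# C#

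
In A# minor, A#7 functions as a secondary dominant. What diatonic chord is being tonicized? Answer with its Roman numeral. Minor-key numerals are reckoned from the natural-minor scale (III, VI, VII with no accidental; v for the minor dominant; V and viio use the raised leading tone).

iv

The chord is a dominant seventh chord on A#.
A dominant resolves down a perfect fifth: A# → D#. In A# minor, D# is scale degree 4, i.e. iv.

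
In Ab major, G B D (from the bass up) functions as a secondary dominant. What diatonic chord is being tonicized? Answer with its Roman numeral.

iii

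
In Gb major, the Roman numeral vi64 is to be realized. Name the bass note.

Bb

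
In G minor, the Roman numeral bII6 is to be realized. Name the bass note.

bII in G minor has root Ab; the chord is Ab-C-Eb.
The figure 6 means first inversion — the third is in the bass.

C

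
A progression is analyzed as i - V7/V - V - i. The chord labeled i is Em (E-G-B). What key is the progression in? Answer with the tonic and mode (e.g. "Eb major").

i is given as E-G-B — a minor triad with root E.
If E is scale degree 1 and the mode makes that degree carry a minor triad, the tonic is E and the mode is minor.

E minor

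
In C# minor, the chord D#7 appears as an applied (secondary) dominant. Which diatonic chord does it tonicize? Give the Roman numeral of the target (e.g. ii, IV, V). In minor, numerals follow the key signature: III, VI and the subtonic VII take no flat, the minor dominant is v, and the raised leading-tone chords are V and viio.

V

The chord is a dominant seventh chord on D#.
A dominant resolves down a perfect fifth: D# → G#. In C# minor, G# is scale degree 5, i.e. V.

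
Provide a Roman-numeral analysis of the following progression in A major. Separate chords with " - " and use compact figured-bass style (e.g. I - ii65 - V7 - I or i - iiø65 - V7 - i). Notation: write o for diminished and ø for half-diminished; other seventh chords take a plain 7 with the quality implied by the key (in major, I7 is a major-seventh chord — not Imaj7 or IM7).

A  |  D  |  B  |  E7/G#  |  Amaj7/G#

A: root A is the tonic; major triad there is I.
D has root D, degree 4 in A major, so IV.
B: chromatic; B is V of V, so V/V.
E7/G#: dominant seventh chord on E = scale degree 5 → V65.
Amaj7/G#: major seventh chord on A = scale degree 1 → I42.

I - IV - V/V - V65 - I42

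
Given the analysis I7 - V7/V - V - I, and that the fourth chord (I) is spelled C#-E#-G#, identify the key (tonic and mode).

C# major

The chord C# is a major triad rooted on C#; its label is I.
If C# is scale degree 1 and the mode makes that degree carry a major triad, the tonic is C# and the mode is major.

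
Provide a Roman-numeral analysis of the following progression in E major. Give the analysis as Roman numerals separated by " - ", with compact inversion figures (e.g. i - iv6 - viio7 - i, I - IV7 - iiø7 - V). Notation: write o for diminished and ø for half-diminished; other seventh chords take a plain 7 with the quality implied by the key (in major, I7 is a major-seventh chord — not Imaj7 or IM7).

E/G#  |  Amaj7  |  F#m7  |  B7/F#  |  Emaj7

I6 - IV7 - ii7 - V43 - I7

E/G#: root E is the tonic; major triad there is I6.
Amaj7 has root A, degree 4 in E major, so IV7.
F#m7: minor seventh chord on F# = scale degree 2 → ii7.
B7/F#: root B is the dominant; dominant seventh chord there is V43.
Emaj7: root E is the tonic; major seventh chord there is I7.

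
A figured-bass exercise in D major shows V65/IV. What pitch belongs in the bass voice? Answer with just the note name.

F#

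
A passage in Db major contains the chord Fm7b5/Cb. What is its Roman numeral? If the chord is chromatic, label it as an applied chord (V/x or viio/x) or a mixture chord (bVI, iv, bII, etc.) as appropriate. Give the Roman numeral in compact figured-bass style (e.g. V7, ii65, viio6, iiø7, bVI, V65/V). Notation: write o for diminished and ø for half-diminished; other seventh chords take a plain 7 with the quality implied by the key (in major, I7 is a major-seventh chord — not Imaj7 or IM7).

viiø43/IV

The pitches F-Ab-Cb-Eb form a half-diminished seventh chord rooted on F.
F sits a half step below Gb (IV in Db major); a diminished chord there is the applied leading-tone chord of IV.
With Cb in the bass the chord is in second inversion, so the figured bass is 43.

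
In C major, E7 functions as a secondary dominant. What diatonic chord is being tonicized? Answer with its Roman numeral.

vi

The chord is a dominant seventh chord on E.
A dominant resolves down a perfect fifth: E → A. In C major, A is scale degree 6, i.e. vi.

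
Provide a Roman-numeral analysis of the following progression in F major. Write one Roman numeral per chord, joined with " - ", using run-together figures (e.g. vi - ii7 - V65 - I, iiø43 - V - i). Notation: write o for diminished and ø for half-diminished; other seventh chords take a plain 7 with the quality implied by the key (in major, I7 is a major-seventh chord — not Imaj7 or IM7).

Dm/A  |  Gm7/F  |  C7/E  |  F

vi64 - ii42 - V65 - I

Dm/A: root D is the submediant; minor triad there is vi64.
Gm7/F: root G is the supertonic; minor seventh chord there is ii42.
C7/E: dominant seventh chord on C = scale degree 5 → V65.
F: major triad on F = scale degree 1 → I.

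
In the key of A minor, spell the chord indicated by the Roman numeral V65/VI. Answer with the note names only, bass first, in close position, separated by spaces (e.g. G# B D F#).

E G Bb C

The slash means an applied dominant: we want the dominant of VI. In A minor, VI is F major, and its dominant is built on C.
Building a dominant seventh chord on C gives C-E-G-Bb.
The figured bass 65 indicates first inversion, placing the third (E) in the bass: E-G-Bb-C.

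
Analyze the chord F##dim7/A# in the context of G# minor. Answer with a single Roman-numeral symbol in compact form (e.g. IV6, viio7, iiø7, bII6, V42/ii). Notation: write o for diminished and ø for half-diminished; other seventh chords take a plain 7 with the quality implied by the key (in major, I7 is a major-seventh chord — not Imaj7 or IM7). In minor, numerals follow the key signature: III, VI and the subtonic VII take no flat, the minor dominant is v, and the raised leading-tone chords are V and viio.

viio65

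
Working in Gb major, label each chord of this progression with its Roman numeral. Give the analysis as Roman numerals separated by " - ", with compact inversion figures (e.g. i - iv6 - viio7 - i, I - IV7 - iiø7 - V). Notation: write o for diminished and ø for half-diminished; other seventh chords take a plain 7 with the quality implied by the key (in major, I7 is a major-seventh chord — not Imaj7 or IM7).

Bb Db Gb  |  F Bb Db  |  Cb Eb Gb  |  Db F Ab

Bb-Db-Gb has root Gb, degree 1 in Gb major, so I6.
F-Bb-Db: minor triad on Bb = scale degree 3 → iii64.
Cb-Eb-Gb: root Cb is the subdominant; major triad there is IV.
Db-F-Ab: major triad on Db = scale degree 5 → V.

I6 - iii64 - IV - V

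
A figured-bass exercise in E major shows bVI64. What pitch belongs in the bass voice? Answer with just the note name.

bVI in E major has root C; the chord is C-E-G.
The figure 64 means second inversion — the fifth is in the bass.

G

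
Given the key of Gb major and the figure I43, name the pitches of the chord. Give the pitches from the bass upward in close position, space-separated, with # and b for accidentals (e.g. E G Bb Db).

The numeral's case and figure indicate a major seventh chord. In Gb major its root, scale degree 1, is Gb.
That chord is spelled Gb-Bb-Db-F.
The figured bass 43 indicates second inversion, placing the fifth (Db) in the bass: Db-F-Gb-Bb.

Db F Gb Bb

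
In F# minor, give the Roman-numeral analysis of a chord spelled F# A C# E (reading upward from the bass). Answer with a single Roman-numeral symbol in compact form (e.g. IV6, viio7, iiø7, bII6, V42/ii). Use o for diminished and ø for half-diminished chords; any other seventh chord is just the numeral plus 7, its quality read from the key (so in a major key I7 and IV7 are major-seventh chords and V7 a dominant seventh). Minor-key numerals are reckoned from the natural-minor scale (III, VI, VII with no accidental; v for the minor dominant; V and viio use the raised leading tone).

The pitches F#-A-C#-E form a minor seventh chord rooted on F#.
F# is scale degree 1 in F# minor, and a minor seventh chord on that degree is written i7.

i7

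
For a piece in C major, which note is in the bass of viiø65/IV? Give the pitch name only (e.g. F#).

G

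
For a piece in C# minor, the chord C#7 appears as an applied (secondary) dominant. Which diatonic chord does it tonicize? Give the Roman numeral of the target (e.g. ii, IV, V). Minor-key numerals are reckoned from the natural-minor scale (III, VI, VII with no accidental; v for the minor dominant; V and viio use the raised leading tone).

The chord is a dominant seventh chord on C#.
A dominant resolves down a perfect fifth: C# → F#. In C# minor, F# is scale degree 4, i.e. iv.

iv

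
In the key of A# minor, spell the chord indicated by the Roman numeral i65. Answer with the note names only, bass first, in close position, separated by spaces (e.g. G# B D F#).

C# E# G# A#

The numeral's case and figure indicate a minor seventh chord. In A# minor its root, scale degree 1, is A#.
Stacking thirds from A# gives A#-C#-E#-G#.
The figured bass 65 indicates first inversion, placing the third (C#) in the bass: C#-E#-G#-A#.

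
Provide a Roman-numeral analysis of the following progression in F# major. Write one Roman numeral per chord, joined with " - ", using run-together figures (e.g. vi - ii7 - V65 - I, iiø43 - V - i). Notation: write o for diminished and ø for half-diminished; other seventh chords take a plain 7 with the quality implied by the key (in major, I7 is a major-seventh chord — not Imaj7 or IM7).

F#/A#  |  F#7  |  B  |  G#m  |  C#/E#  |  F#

I6 - V7/IV - IV - ii - V6 - I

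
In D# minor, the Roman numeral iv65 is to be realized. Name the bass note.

B

iv in D# minor has root G#; the chord is G#-B-D#-F#.
The figure 65 means first inversion — the third is in the bass.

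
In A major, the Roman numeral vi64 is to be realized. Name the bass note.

C#

vi in A major has root F#; the chord is F#-A-C#.
The figure 64 means second inversion — the fifth is in the bass.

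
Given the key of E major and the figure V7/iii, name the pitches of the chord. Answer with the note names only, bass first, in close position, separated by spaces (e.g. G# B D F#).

V7/iii is a secondary dominant — the dominant seventh of iii. iii in E major is G#, so the applied chord's root is D#, a perfect fifth above.
Building a dominant seventh chord on D# gives D#-F##-A#-C#.

D# F## A# C#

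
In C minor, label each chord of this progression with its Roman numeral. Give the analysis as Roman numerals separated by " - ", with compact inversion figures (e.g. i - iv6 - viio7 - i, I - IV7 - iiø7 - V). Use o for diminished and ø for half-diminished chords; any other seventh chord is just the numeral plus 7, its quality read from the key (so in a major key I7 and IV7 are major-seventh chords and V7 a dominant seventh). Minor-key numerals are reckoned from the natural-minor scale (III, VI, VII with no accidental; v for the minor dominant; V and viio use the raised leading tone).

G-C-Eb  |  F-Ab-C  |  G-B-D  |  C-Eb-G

i64 - iv - V - i

G-C-Eb: root C is the tonic; minor triad there is i64.
F-Ab-C: minor triad on F = scale degree 4 → iv.
G-B-D has root G, degree 5 in C minor, so V.
C-Eb-G: root C is the tonic; minor triad there is i.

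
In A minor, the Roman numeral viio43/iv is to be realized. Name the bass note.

G

The applied chord viio43/iv is rooted on C#: C#-E-G-Bb.
The figure 43 means second inversion — the fifth is in the bass.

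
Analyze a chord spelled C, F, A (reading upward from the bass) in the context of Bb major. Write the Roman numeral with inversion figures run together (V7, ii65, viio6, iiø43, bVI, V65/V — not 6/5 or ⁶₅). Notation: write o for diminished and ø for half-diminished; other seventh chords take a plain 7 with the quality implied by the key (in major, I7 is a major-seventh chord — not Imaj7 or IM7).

V64

The pitches F-A-C form a major triad rooted on F.
In Bb major, F is the dominant; the diatonic major triad there is V.
With C in the bass the chord is in second inversion, so the figured bass is 64.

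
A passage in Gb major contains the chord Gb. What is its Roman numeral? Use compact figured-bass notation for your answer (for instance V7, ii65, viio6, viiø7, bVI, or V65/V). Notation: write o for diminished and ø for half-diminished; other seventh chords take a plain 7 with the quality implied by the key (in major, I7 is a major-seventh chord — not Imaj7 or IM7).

Stacked in thirds the chord is Gb-Bb-Db: a major triad on Gb.
In Gb major, Gb is the tonic; the diatonic major triad there is I.

I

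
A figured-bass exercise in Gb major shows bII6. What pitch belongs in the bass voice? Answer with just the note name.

Cb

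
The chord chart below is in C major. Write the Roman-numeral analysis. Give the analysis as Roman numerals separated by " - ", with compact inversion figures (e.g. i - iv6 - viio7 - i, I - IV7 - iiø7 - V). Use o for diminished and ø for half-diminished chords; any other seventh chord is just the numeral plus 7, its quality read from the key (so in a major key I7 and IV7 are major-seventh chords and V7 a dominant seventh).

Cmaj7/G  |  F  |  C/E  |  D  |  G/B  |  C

I43 - IV - I6 - V/V - V6 - I

Cmaj7/G: root C is the tonic; major seventh chord there is I43.
F: major triad on F = scale degree 4 → IV.
C/E: root C is the tonic; major triad there is I6.
D is the secondary dominant of V (major triad on D): V/V.
G/B has root G, degree 5 in C major, so V6.
C has root C, degree 1 in C major, so I.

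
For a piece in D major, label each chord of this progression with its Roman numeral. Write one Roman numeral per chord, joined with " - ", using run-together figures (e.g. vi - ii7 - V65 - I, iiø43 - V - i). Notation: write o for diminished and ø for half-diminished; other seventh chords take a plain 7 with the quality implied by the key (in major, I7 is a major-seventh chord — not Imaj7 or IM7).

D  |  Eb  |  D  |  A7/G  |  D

D: root D is the tonic; major triad there is I.
Eb is non-diatonic — a major triad on the lowered supertonic (Eb): the Neapolitan chord, bII.
D: root D is the tonic; major triad there is I.
A7/G: dominant seventh chord on A = scale degree 5 → V42.
D has root D, degree 1 in D major, so I.

I - bII - I - V42 - I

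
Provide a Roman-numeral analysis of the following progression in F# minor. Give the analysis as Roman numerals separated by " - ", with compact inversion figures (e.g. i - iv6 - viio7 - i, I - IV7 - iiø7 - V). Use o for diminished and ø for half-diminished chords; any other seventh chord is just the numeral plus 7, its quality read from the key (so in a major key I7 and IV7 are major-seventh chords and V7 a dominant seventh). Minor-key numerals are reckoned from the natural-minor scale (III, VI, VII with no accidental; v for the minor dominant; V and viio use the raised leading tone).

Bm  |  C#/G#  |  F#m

iv - V64 - i

Bm has root B, degree 4 in F# minor, so iv.
C#/G#: root C# is the dominant; major triad there is V64.
F#m: root F# is the tonic; minor triad there is i.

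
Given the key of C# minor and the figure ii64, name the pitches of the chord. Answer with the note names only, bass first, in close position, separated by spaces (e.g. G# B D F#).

A# D# F#

Scale degree 2 in C# minor is D#; here the chord built on it is altered to a minor triad. ii64 is the minor supertonic, borrowed from the parallel major (the Dorian ii).
So the chord is D#-F#-A#, a minor triad.
The figured bass 64 indicates second inversion, placing the fifth (A#) in the bass: A#-D#-F#.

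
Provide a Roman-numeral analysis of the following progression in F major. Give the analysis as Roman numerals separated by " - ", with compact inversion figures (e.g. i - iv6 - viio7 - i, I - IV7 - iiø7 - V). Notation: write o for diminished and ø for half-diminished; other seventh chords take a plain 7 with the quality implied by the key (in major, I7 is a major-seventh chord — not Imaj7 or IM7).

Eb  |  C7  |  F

bVII - V7 - I

Eb: Eb with this quality isn't in the key; it's bVII, borrowed from the parallel minor.
C7 has root C, degree 5 in F major, so V7.
F: root F is the tonic; major triad there is I.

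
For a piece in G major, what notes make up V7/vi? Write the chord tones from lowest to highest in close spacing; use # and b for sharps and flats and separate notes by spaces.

B D# F# A

V7/vi is a secondary dominant — the dominant seventh of vi. vi in G major is E, so the applied chord's root is B, a perfect fifth above.
Building a dominant seventh chord on B gives B-D#-F#-A.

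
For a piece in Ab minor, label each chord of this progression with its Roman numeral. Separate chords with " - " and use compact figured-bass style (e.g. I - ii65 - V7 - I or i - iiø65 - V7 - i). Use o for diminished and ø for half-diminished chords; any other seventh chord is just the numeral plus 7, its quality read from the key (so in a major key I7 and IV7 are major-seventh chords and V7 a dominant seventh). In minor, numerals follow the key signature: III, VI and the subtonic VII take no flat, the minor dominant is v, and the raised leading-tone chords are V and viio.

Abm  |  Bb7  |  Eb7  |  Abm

Abm has root Ab, degree 1 in Ab minor, so i.
Bb7: chromatic; Bb is V of V, so V7/V.
Eb7 has root Eb, degree 5 in Ab minor, so V7.
Abm has root Ab, degree 1 in Ab minor, so i.

i - V7/V - V7 - i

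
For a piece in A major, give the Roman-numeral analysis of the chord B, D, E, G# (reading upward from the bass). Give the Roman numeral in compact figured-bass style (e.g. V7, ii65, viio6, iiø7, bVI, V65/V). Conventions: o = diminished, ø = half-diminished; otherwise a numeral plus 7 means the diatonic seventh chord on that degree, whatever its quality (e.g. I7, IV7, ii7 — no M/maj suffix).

The pitches E-G#-B-D form a dominant seventh chord rooted on E.
In A major, E is the dominant; the diatonic dominant seventh chord there is V7.
With B in the bass the chord is in second inversion, so the figured bass is 43.

V43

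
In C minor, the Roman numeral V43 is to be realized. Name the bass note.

D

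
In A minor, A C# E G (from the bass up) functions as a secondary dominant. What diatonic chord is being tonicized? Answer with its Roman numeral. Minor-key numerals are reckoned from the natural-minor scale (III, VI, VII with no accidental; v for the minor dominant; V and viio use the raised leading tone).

The chord is a dominant seventh chord on A.
A dominant resolves down a perfect fifth: A → D. In A minor, D is scale degree 4, i.e. iv.

iv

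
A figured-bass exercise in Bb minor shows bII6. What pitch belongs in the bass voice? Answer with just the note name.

bII in Bb minor has root Cb; the chord is Cb-Eb-Gb.
The figure 6 means first inversion — the third is in the bass.

Eb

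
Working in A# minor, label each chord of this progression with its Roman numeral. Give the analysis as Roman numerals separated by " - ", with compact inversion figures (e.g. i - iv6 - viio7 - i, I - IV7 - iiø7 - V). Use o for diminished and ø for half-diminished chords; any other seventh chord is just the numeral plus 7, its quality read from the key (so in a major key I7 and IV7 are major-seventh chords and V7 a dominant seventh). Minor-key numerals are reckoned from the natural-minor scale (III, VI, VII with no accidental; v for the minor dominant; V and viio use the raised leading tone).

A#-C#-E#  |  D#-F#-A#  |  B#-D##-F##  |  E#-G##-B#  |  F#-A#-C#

i - iv - V/V - V - VI

A#-C#-E#: minor triad on A# = scale degree 1 → i.
D#-F#-A#: root D# is the subdominant; minor triad there is iv.
B#-D##-F##: a major triad on B#, the applied dominant of V → V/V.
E#-G##-B#: major triad on E# = scale degree 5 → V.
F#-A#-C#: root F# is the submediant; major triad there is VI.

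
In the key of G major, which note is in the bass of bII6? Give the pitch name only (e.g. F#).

bII in G major has root Ab; the chord is Ab-C-Eb.
The figure 6 means first inversion — the third is in the bass.

C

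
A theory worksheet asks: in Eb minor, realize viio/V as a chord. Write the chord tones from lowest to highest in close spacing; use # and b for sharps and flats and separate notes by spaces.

A C Eb

viio/V is a secondary leading-tone chord. The target V is Bb in Eb minor; the applied chord is rooted a semitone below, on A.
Building a diminished triad on A gives A-C-Eb.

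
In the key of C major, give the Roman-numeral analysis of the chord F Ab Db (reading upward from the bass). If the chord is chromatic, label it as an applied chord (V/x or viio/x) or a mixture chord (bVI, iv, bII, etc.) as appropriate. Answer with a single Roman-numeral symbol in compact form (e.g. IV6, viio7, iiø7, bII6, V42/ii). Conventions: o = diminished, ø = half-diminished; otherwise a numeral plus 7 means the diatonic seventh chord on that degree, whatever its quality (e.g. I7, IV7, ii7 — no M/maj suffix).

The pitches Db-F-Ab form a major triad rooted on Db.
Db is the lowered second degree of C major (diatonic 2 would be D). This is the Neapolitan sixth — a major triad on the lowered second degree, here in its customary first inversion.
With F in the bass the chord is in first inversion, so the figured bass is 6.

bII6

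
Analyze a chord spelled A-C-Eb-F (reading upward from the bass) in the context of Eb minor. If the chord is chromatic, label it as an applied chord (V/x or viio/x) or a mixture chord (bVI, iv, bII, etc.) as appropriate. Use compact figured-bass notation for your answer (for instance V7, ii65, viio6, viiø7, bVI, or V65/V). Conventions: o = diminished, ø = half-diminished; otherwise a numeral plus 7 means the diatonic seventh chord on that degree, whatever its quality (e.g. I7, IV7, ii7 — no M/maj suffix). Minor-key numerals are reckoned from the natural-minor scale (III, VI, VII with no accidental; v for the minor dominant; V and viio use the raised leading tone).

V65/V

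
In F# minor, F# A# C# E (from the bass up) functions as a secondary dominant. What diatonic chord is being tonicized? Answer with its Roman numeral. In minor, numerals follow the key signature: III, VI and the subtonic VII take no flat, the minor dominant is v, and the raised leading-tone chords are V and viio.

iv

The chord is a dominant seventh chord on F#.
A dominant resolves down a perfect fifth: F# → B. In F# minor, B is scale degree 4, i.e. iv.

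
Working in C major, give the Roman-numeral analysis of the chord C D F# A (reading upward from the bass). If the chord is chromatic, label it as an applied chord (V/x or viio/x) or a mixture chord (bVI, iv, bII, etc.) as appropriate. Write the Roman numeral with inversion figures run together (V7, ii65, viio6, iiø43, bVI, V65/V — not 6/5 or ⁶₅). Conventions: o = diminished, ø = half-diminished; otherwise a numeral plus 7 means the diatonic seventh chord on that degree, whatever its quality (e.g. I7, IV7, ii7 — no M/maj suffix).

Stacked in thirds the chord is D-F#-A-C: a dominant seventh chord on D.
D is not a diatonic chord root with this quality in C major, but it lies a perfect fifth above G (V), so the chord functions as an applied dominant of V.
With C in the bass the chord is in third inversion, so the figured bass is 42.

V42/V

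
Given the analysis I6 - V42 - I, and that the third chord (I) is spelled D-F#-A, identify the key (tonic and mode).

D major

The anchor chord is a major triad on D, labeled I.
If D is scale degree 1 and the mode makes that degree carry a major triad, the tonic is D and the mode is major.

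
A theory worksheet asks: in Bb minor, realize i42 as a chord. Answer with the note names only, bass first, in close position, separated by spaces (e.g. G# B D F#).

In Bb minor, the tonic is Bb, and the diatonic chord built there is a minor seventh chord.
Stacking thirds from Bb gives Bb-Db-F-Ab.
With the 42 figure the chord is in third inversion; from the bass Ab upward in close position it reads Ab-Bb-Db-F.

Ab Bb Db F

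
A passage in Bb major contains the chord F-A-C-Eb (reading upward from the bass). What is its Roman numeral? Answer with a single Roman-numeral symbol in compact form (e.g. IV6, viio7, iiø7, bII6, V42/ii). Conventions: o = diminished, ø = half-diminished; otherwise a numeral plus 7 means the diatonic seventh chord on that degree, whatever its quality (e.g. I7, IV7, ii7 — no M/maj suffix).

V7

Stacked in thirds the chord is F-A-C-Eb: a dominant seventh chord on F.
F is scale degree 5 in Bb major, and a dominant seventh chord on that degree is written V7.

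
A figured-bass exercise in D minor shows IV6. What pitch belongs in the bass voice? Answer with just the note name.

B

IV in D minor has root G; the chord is G-B-D.
The figure 6 means first inversion — the third is in the bass.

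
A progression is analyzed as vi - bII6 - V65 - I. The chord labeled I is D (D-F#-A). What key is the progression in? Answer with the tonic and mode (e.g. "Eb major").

D major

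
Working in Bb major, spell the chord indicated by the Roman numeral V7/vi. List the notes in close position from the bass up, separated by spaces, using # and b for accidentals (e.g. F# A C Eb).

D F# A C

V7/vi is a secondary dominant — the dominant seventh of vi. vi in Bb major is G, so the applied chord's root is D, a perfect fifth above.
Building a dominant seventh chord on D gives D-F#-A-C.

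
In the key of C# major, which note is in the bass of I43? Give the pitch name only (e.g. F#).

I in C# major has root C#; the chord is C#-E#-G#-B#.
The figure 43 means second inversion — the fifth is in the bass.

G#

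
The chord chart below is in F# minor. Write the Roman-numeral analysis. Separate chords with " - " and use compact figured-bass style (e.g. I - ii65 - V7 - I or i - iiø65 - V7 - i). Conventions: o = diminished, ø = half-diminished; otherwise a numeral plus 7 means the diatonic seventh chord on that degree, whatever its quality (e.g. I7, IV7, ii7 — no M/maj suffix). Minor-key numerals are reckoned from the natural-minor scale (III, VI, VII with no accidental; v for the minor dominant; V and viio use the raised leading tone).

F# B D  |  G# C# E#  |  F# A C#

iv64 - V64 - i

F#-B-D: root B is the subdominant; minor triad there is iv64.
G#-C#-E#: major triad on C# = scale degree 5 → V64.
F#-A-C# has root F#, degree 1 in F# minor, so i.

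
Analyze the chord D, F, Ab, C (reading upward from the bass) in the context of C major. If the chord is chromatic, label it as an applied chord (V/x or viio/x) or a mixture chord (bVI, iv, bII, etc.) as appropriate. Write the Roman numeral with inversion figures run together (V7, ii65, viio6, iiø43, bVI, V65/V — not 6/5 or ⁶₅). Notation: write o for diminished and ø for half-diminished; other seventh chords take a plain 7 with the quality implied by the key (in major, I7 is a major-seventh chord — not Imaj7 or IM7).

iiø7

The pitches D-F-Ab-C form a half-diminished seventh chord rooted on D.
D is the second degree of C major. This is the half-diminished supertonic seventh, borrowed from the parallel minor.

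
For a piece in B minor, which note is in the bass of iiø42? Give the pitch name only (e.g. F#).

iiø in B minor has root C#; the chord is C#-E-G-B.
The figure 42 means third inversion — the seventh is in the bass.

B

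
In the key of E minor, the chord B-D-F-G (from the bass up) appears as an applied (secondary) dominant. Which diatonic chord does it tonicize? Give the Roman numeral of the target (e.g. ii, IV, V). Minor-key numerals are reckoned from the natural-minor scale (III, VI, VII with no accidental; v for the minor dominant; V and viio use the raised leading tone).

The chord is a dominant seventh chord on G.
A dominant resolves down a perfect fifth: G → C. In E minor, C is scale degree 6, i.e. VI.

VI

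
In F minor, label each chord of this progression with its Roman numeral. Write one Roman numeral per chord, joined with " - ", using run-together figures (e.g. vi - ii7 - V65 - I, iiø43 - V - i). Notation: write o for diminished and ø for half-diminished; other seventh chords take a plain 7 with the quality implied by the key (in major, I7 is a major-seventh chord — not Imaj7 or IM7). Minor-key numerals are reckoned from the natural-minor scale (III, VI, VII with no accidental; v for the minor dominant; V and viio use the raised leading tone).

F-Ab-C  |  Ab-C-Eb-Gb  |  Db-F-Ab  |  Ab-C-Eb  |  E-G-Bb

i - V7/VI - VI - III - viio

F-Ab-C: minor triad on F = scale degree 1 → i.
Ab-C-Eb-Gb: chromatic; Ab is V of VI, so V7/VI.
Db-F-Ab: root Db is the submediant; major triad there is VI.
Ab-C-Eb: root Ab is the mediant; major triad there is III.
E-G-Bb: diminished triad on E = scale degree 7 → viio.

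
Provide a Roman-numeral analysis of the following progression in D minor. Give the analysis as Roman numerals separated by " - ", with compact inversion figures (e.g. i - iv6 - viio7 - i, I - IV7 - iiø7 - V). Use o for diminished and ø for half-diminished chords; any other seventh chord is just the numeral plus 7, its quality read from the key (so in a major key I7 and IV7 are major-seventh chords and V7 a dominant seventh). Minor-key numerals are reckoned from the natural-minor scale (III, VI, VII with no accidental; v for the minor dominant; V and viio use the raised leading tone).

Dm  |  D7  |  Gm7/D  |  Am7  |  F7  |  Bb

Dm: root D is the tonic; minor triad there is i.
D7: chromatic; D is V of iv, so V7/iv.
Gm7/D has root G, degree 4 in D minor, so iv43.
Am7 has root A, degree 5 in D minor, so v7.
F7: chromatic; F is V of VI, so V7/VI.
Bb: major triad on Bb = scale degree 6 → VI.

i - V7/iv - iv43 - v7 - V7/VI - VI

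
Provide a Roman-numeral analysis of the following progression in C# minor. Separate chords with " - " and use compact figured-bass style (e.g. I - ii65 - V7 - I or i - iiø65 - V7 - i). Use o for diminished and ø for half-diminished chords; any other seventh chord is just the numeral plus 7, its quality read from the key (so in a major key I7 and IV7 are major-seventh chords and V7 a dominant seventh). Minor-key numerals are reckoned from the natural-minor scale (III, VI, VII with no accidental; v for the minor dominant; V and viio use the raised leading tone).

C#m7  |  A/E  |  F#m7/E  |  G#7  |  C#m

C#m7 has root C#, degree 1 in C# minor, so i7.
A/E: root A is the submediant; major triad there is VI64.
F#m7/E: root F# is the subdominant; minor seventh chord there is iv42.
G#7: root G# is the dominant; dominant seventh chord there is V7.
C#m has root C#, degree 1 in C# minor, so i.

i7 - VI64 - iv42 - V7 - i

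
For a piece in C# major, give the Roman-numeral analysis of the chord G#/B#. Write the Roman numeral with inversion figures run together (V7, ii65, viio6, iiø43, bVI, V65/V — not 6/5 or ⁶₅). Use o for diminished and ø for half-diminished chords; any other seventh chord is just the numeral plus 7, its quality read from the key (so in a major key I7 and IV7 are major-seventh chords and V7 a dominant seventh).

V6

Stacked in thirds the chord is G#-B#-D#: a major triad on G#.
In C# major, G# is the dominant; the diatonic major triad there is V.
With B# in the bass the chord is in first inversion, so the figured bass is 6.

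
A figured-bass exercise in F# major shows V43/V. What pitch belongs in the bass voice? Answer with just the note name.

D#

The applied chord V43/V is rooted on G#: G#-B#-D#-F#.
The figure 43 means second inversion — the fifth is in the bass.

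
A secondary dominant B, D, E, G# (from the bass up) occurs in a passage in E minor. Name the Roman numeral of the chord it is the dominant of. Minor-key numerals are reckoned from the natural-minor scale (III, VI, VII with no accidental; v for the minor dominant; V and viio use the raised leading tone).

The chord is a dominant seventh chord on E.
A dominant resolves down a perfect fifth: E → A. In E minor, A is scale degree 4, i.e. iv.

iv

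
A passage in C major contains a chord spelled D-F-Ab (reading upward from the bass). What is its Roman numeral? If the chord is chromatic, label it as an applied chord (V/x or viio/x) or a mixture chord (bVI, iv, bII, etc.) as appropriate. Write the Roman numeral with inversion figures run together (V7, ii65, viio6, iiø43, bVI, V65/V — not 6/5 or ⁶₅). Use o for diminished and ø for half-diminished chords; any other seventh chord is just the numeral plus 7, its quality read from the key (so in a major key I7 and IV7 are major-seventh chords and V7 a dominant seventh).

iio

The pitches D-F-Ab form a diminished triad rooted on D.
D is the second degree of C major. This is the diminished supertonic triad, borrowed from the parallel minor.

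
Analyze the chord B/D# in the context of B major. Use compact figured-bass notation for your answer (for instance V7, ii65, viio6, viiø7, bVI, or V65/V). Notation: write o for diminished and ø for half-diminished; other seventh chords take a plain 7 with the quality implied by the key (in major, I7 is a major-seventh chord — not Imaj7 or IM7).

I6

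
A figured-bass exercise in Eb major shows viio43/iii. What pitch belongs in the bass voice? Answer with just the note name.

The applied chord viio43/iii is rooted on F#: F#-A-C-Eb.
The figure 43 means second inversion — the fifth is in the bass.

C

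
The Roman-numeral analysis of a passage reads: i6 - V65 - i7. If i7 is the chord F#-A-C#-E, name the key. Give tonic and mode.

F# minor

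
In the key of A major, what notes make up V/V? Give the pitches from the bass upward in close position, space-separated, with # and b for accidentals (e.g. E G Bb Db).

B D# F#

The slash means an applied dominant: we want the dominant of V. In A major, V is E major, and its dominant is built on B.
Building a major triad on B gives B-D#-F#.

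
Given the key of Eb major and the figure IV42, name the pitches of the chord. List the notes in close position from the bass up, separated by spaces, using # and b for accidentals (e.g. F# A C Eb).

The numeral's case and figure indicate a major seventh chord. In Eb major its root, scale degree 4, is Ab.
That chord is spelled Ab-C-Eb-G.
The figured bass 42 indicates third inversion, placing the seventh (G) in the bass: G-Ab-C-Eb.

G Ab C Eb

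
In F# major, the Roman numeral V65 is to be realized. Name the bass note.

E#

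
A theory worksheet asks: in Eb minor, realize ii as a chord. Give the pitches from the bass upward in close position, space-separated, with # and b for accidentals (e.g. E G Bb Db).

F Ab C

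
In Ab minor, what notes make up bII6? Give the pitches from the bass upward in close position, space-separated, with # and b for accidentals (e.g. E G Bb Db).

Scale degree 2 in Ab minor is Bb; lowering it a half step gives Bbb. bII6 is the Neapolitan sixth — a major triad on the lowered second degree, here in its customary first inversion.
So the chord is Bbb-Db-Fb, a major triad.
With the 6 figure the chord is in first inversion; from the bass Db upward in close position it reads Db-Fb-Bbb.

Db Fb Bbb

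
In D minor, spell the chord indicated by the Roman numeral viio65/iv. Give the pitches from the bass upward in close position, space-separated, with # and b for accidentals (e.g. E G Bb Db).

A C Eb F#

The slash marks an applied leading-tone chord: viio of iv. In D minor, iv is G, so the leading tone to it is F#, a half step below.
Building a fully diminished seventh chord on F# gives F#-A-C-Eb.
The figured bass 65 indicates first inversion, placing the third (A) in the bass: A-C-Eb-F#.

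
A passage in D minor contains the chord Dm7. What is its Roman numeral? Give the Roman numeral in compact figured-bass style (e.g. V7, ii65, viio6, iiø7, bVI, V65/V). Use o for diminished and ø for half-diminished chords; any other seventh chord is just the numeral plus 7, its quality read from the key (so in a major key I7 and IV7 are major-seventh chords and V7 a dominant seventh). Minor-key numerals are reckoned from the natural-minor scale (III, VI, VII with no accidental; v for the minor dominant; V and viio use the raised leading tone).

i7

Stacked in thirds the chord is D-F-A-C: a minor seventh chord on D.
D is scale degree 1 in D minor, and a minor seventh chord on that degree is written i7.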